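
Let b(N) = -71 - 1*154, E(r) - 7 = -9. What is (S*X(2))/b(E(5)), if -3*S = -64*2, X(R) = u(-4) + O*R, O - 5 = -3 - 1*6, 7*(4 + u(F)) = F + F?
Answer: 11776/4725 ≈ 2.4923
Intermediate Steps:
E(r) = -2 (E(r) = 7 - 9 = -2)
u(F) = -4 + 2*F/7 (u(F) = -4 + (F + F)/7 = -4 + (2*F)/7 = -4 + 2*F/7)
O = -4 (O = 5 + (-3 - 1*6) = 5 + (-3 - 6) = 5 - 9 = -4)
X(R) = -36/7 - 4*R (X(R) = (-4 + (2/7)*(-4)) - 4*R = (-4 - 8/7) - 4*R = -36/7 - 4*R)
b(N) = -225 (b(N) = -71 - 154 = -225)
S = 128/3 (S = -(-64)*2/3 = -⅓*(-128) = 128/3 ≈ 42.667)
(S*X(2))/b(E(5)) = (128*(-36/7 - 4*2)/3)/(-225) = (128*(-36/7 - 8)/3)*(-1/225) = ((128/3)*(-92/7))*(-1/225) = -11776/21*(-1/225) = 11776/4725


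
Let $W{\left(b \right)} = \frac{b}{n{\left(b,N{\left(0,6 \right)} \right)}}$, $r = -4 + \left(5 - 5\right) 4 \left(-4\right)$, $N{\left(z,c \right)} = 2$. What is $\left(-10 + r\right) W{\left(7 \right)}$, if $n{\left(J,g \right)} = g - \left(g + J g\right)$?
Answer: $7$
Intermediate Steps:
$r = -4$ ($r = -4 + 0 \cdot 4 \left(-4\right) = -4 + 0 \left(-4\right) = -4 + 0 = -4$)
$n{\left(J,g \right)} = - J g$ ($n{\left(J,g \right)} = g - \left(g + J g\right) = - J g$)
$W{\left(b \right)} = - \frac{1}{2}$ ($W{\left(b \right)} = \frac{b}{\left(-1\right) b 2} = \frac{b}{\left(-2\right) b} = b \left(- \frac{1}{2 b}\right) = - \frac{1}{2}$)
$\left(-10 + r\right) W{\left(7 \right)} = \left(-10 - 4\right) \left(- \frac{1}{2}\right) = \left(-14\right) \left(- \frac{1}{2}\right) = 7$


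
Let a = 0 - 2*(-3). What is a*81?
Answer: 486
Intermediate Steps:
a = 6 (a = 0 + 6 = 6)
a*81 = 6*81 = 486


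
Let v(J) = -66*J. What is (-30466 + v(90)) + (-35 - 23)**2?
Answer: -33042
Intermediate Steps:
(-30466 + v(90)) + (-35 - 23)**2 = (-30466 - 66*90) + (-35 - 23)**2 = (-30466 - 5940) + (-58)**2 = -36406 + 3364 = -33042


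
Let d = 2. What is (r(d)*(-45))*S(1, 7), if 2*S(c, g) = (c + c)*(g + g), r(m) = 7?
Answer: -4410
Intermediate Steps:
S(c, g) = 2*c*g (S(c, g) = ((c + c)*(g + g))/2 = ((2*c)*(2*g))/2 = (4*c*g)/2 = 2*c*g)
(r(d)*(-45))*S(1, 7) = (7*(-45))*(2*1*7) = -315*14 = -4410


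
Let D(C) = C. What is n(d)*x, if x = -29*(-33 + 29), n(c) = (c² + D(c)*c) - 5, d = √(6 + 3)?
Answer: 1508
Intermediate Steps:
d = 3 (d = √9 = 3)
n(c) = -5 + 2*c² (n(c) = (c² + c*c) - 5 = (c² + c²) - 5 = 2*c² - 5 = -5 + 2*c²)
x = 116 (x = -29*(-4) = 116)
n(d)*x = (-5 + 2*3²)*116 = (-5 + 2*9)*116 = (-5 + 18)*116 = 13*116 = 1508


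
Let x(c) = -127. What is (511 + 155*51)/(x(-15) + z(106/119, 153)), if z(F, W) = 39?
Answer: -1052/11 ≈ -95.636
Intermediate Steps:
(511 + 155*51)/(x(-15) + z(106/119, 153)) = (511 + 155*51)/(-127 + 39) = (511 + 7905)/(-88) = 8416*(-1/88) = -1052/11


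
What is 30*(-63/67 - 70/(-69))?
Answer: 3430/1541 ≈ 2.2258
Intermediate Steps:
30*(-63/67 - 70/(-69)) = 30*(-63*1/67 - 70*(-1/69)) = 30*(-63/67 + 70/69) = 30*(343/4623) = 3430/1541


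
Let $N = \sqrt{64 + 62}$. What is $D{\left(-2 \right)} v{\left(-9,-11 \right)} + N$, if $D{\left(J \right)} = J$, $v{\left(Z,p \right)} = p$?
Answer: $22 + 3 \sqrt{14} \approx 33.225$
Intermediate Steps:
$N = 3 \sqrt{14}$ ($N = \sqrt{126} = 3 \sqrt{14} \approx 11.225$)
$D{\left(-2 \right)} v{\left(-9,-11 \right)} + N = \left(-2\right) \left(-11\right) + 3 \sqrt{14} = 22 + 3 \sqrt{14}$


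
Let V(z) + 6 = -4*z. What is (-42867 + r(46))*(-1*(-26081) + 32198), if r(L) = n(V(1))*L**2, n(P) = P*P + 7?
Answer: 10696819055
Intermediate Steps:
V(z) = -6 - 4*z
n(P) = 7 + P**2 (n(P) = P**2 + 7 = 7 + P**2)
r(L) = 107*L**2 (r(L) = (7 + (-6 - 4*1)**2)*L**2 = (7 + (-6 - 4)**2)*L**2 = (7 + (-10)**2)*L**2 = (7 + 100)*L**2 = 107*L**2)
(-42867 + r(46))*(-1*(-26081) + 32198) = (-42867 + 107*46**2)*(-1*(-26081) + 32198) = (-42867 + 107*2116)*(26081 + 32198) = (-42867 + 226412)*58279 = 183545*58279 = 10696819055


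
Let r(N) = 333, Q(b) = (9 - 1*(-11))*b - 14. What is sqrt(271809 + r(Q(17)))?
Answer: 3*sqrt(30238) ≈ 521.67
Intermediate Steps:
Q(b) = -14 + 20*b (Q(b) = (9 + 11)*b - 14 = 20*b - 14 = -14 + 20*b)
sqrt(271809 + r(Q(17))) = sqrt(271809 + 333) = sqrt(272142) = 3*sqrt(30238)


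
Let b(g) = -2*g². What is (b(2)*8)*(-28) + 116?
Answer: 1908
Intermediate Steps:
(b(2)*8)*(-28) + 116 = (-2*2²*8)*(-28) + 116 = (-2*4*8)*(-28) + 116 = -8*8*(-28) + 116 = -64*(-28) + 116 = 1792 + 116 = 1908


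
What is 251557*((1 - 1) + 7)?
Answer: 1760899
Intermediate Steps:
251557*((1 - 1) + 7) = 251557*(0 + 7) = 251557*7 = 1760899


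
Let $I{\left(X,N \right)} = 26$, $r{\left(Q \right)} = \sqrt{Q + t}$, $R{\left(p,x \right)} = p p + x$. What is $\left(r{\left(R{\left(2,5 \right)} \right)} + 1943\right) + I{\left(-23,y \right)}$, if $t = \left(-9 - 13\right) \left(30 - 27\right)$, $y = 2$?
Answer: $1969 + i \sqrt{57} \approx 1969.0 + 7.5498 i$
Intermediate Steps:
$R{\left(p,x \right)} = x + p^{2}$ ($R{\left(p,x \right)} = p^{2} + x = x + p^{2}$)
$t = -66$ ($t = \left(-22\right) 3 = -66$)
$r{\left(Q \right)} = \sqrt{-66 + Q}$ ($r{\left(Q \right)} = \sqrt{Q - 66} = \sqrt{-66 + Q}$)
$\left(r{\left(R{\left(2,5 \right)} \right)} + 1943\right) + I{\left(-23,y \right)} = \left(\sqrt{-66 + \left(5 + 2^{2}\right)} + 1943\right) + 26 = \left(\sqrt{-66 + \left(5 + 4\right)} + 1943\right) + 26 = \left(\sqrt{-66 + 9} + 1943\right) + 26 = \left(\sqrt{-57} + 1943\right) + 26 = \left(i \sqrt{57} + 1943\right) + 26 = \left(1943 + i \sqrt{57}\right) + 26 = 1969 + i \sqrt{57}$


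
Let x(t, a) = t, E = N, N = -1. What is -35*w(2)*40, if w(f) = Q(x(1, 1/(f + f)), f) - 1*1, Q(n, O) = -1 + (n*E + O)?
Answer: 1400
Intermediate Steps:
E = -1
Q(n, O) = -1 + O - n (Q(n, O) = -1 + (n*(-1) + O) = -1 + (-n + O) = -1 + (O - n) = -1 + O - n)
w(f) = -3 + f (w(f) = (-1 + f - 1*1) - 1*1 = (-1 + f - 1) - 1 = (-2 + f) - 1 = -3 + f)
-35*w(2)*40 = -35*(-3 + 2)*40 = -35*(-1)*40 = 35*40 = 1400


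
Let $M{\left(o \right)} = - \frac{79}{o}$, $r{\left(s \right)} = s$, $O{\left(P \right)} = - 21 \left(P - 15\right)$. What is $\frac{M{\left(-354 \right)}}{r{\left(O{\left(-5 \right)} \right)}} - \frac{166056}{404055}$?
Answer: $- \frac{60882187}{148333080} \approx -0.41044$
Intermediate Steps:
$O{\left(P \right)} = 315 - 21 P$ ($O{\left(P \right)} = - 21 \left(-15 + P\right) = 315 - 21 P$)
$\frac{M{\left(-354 \right)}}{r{\left(O{\left(-5 \right)} \right)}} - \frac{166056}{404055} = \frac{\left(-79\right) \frac{1}{-354}}{315 - -105} - \frac{166056}{404055} = \frac{\left(-79\right) \left(- \frac{1}{354}\right)}{315 + 105} - \frac{55352}{134685} = \frac{79}{354 \cdot 420} - \frac{55352}{134685} = \frac{79}{354} \cdot \frac{1}{420} - \frac{55352}{134685} = \frac{79}{148680} - \frac{55352}{134685} = - \frac{60882187}{148333080}$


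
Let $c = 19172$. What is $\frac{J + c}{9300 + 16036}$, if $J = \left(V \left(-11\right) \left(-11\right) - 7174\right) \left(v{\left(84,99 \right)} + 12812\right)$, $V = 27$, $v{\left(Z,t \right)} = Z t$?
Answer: $- \frac{20631981}{6334} \approx -3257.3$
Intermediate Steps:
$J = -82547096$ ($J = \left(27 \left(-11\right) \left(-11\right) - 7174\right) \left(84 \cdot 99 + 12812\right) = \left(\left(-297\right) \left(-11\right) - 7174\right) \left(8316 + 12812\right) = \left(3267 - 7174\right) 21128 = \left(-3907\right) 21128 = -82547096$)
$\frac{J + c}{9300 + 16036} = \frac{-82547096 + 19172}{9300 + 16036} = - \frac{82527924}{25336} = \left(-82527924\right) \frac{1}{25336} = - \frac{20631981}{6334}$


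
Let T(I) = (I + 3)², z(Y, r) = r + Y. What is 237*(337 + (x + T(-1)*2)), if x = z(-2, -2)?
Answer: 80817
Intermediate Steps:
z(Y, r) = Y + r
x = -4 (x = -2 - 2 = -4)
T(I) = (3 + I)²
237*(337 + (x + T(-1)*2)) = 237*(337 + (-4 + (3 - 1)²*2)) = 237*(337 + (-4 + 2²*2)) = 237*(337 + (-4 + 4*2)) = 237*(337 + (-4 + 8)) = 237*(337 + 4) = 237*341 = 80817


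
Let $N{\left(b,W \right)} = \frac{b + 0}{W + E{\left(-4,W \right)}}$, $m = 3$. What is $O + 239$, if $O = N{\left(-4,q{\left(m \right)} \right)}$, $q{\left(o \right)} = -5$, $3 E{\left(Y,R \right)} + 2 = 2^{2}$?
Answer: $\frac{3119}{13} \approx 239.92$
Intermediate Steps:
$E{\left(Y,R \right)} = \frac{2}{3}$ ($E{\left(Y,R \right)} = - \frac{2}{3} + \frac{2^{2}}{3} = - \frac{2}{3} + \frac{1}{3} \cdot 4 = - \frac{2}{3} + \frac{4}{3} = \frac{2}{3}$)
$N{\left(b,W \right)} = \frac{b}{\frac{2}{3} + W}$ ($N{\left(b,W \right)} = \frac{b + 0}{W + \frac{2}{3}} = \frac{b}{\frac{2}{3} + W}$)
$O = \frac{12}{13}$ ($O = 3 \left(-4\right) \frac{1}{2 + 3 \left(-5\right)} = 3 \left(-4\right) \frac{1}{2 - 15} = 3 \left(-4\right) \frac{1}{-13} = 3 \left(-4\right) \left(- \frac{1}{13}\right) = \frac{12}{13} \approx 0.92308$)
$O + 239 = \frac{12}{13} + 239 = \frac{3119}{13}$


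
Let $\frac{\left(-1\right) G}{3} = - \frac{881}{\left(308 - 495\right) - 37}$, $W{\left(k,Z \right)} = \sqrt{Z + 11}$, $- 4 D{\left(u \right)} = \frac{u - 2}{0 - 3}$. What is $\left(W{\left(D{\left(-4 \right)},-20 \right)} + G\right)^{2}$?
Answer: $\frac{6533865}{50176} - \frac{7929 i}{112} \approx 130.22 - 70.795 i$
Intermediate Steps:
$D{\left(u \right)} = - \frac{1}{6} + \frac{u}{12}$ ($D{\left(u \right)} = - \frac{\left(u - 2\right) \frac{1}{0 - 3}}{4} = - \frac{\left(-2 + u\right) \frac{1}{-3}}{4} = - \frac{\left(-2 + u\right) \left(- \frac{1}{3}\right)}{4} = - \frac{\frac{2}{3} - \frac{u}{3}}{4} = - \frac{1}{6} + \frac{u}{12}$)
$W{\left(k,Z \right)} = \sqrt{11 + Z}$
$G = - \frac{2643}{224}$ ($G = - 3 \left(- \frac{881}{\left(308 - 495\right) - 37}\right) = - 3 \left(- \frac{881}{-187 - 37}\right) = - 3 \left(- \frac{881}{-224}\right) = - 3 \left(\left(-881\right) \left(- \frac{1}{224}\right)\right) = \left(-3\right) \frac{881}{224} = - \frac{2643}{224} \approx -11.799$)
$\left(W{\left(D{\left(-4 \right)},-20 \right)} + G\right)^{2} = \left(\sqrt{11 - 20} - \frac{2643}{224}\right)^{2} = \left(\sqrt{-9} - \frac{2643}{224}\right)^{2} = \left(3 i - \frac{2643}{224}\right)^{2} = \left(- \frac{2643}{224} + 3 i\right)^{2}$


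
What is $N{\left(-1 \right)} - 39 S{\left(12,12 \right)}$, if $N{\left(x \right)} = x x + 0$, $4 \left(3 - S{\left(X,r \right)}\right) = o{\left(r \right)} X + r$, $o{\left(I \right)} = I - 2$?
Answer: $1171$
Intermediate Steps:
$o{\left(I \right)} = -2 + I$ ($o{\left(I \right)} = I - 2 = -2 + I$)
$S{\left(X,r \right)} = 3 - \frac{r}{4} - \frac{X \left(-2 + r\right)}{4}$ ($S{\left(X,r \right)} = 3 - \frac{\left(-2 + r\right) X + r}{4} = 3 - \frac{X \left(-2 + r\right) + r}{4} = 3 - \frac{r + X \left(-2 + r\right)}{4} = 3 - \left(\frac{r}{4} + \frac{X \left(-2 + r\right)}{4}\right) = 3 - \frac{r}{4} - \frac{X \left(-2 + r\right)}{4}$)
$N{\left(x \right)} = x^{2}$ ($N{\left(x \right)} = x^{2} + 0 = x^{2}$)
$N{\left(-1 \right)} - 39 S{\left(12,12 \right)} = \left(-1\right)^{2} - 39 \left(3 - 3 - 3 \left(-2 + 12\right)\right) = 1 - 39 \left(3 - 3 - 3 \cdot 10\right) = 1 - 39 \left(3 - 3 - 30\right) = 1 - -1170 = 1 + 1170 = 1171$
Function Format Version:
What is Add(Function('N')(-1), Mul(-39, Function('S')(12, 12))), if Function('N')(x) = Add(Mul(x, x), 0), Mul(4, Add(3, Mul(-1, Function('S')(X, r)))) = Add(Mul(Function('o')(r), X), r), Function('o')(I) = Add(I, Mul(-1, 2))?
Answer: 1171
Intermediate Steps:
Function('o')(I) = Add(-2, I) (Function('o')(I) = Add(I, -2) = Add(-2, I))
Function('S')(X, r) = Add(3, Mul(Rational(-1, 4), r), Mul(Rational(-1, 4), X, Add(-2, r))) (Function('S')(X, r) = Add(3, Mul(Rational(-1, 4), Add(Mul(Add(-2, r), X), r))) = Add(3, Mul(Rational(-1, 4), Add(Mul(X, Add(-2, r)), r))) = Add(3, Mul(Rational(-1, 4), Add(r, Mul(X, Add(-2, r))))) = Add(3, Add(Mul(Rational(-1, 4), r), Mul(Rational(-1, 4), X, Add(-2, r)))) = Add(3, Mul(Rational(-1, 4), r), Mul(Rational(-1, 4), X, Add(-2, r))))
Function('N')(x) = Pow(x, 2) (Function('N')(x) = Add(Pow(x, 2), 0) = Pow(x, 2))
Add(Function('N')(-1), Mul(-39, Function('S')(12, 12))) = Add(Pow(-1, 2), Mul(-39, Add(3, Mul(Rational(-1, 4), 12), Mul(Rational(-1, 4), 12, Add(-2, 12))))) = Add(1, Mul(-39, Add(3, -3, Mul(Rational(-1, 4), 12, 10)))) = Add(1, Mul(-39, Add(3, -3, -30))) = Add(1, Mul(-39, -30)) = Add(1, 1170) = 1171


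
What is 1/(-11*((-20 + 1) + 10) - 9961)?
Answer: -1/9862 ≈ -0.00010140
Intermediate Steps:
1/(-11*((-20 + 1) + 10) - 9961) = 1/(-11*(-19 + 10) - 9961) = 1/(-11*(-9) - 9961) = 1/(99 - 9961) = 1/(-9862) = -1/9862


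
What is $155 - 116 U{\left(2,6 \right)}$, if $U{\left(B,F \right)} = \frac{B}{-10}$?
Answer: $\frac{891}{5} \approx 178.2$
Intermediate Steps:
$U{\left(B,F \right)} = - \frac{B}{10}$ ($U{\left(B,F \right)} = B \left(- \frac{1}{10}\right) = - \frac{B}{10}$)
$155 - 116 U{\left(2,6 \right)} = 155 - 116 \left(\left(- \frac{1}{10}\right) 2\right) = 155 - - \frac{116}{5} = 155 + \frac{116}{5} = \frac{891}{5}$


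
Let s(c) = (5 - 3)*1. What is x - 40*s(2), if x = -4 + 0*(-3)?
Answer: -84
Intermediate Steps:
s(c) = 2 (s(c) = 2*1 = 2)
x = -4 (x = -4 + 0 = -4)
x - 40*s(2) = -4 - 40*2 = -4 - 80 = -84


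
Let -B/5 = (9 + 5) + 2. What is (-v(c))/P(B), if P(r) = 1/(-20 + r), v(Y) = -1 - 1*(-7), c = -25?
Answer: 600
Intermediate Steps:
v(Y) = 6 (v(Y) = -1 + 7 = 6)
B = -80 (B = -5*((9 + 5) + 2) = -5*(14 + 2) = -5*16 = -80)
(-v(c))/P(B) = (-1*6)/(1/(-20 - 80)) = -6/(1/(-100)) = -6/(-1/100) = -6*(-100) = 600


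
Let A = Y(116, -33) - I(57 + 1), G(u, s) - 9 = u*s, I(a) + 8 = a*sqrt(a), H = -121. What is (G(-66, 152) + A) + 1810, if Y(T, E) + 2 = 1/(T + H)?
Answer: -41036/5 - 58*sqrt(58) ≈ -8648.9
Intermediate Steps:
Y(T, E) = -2 + 1/(-121 + T) (Y(T, E) = -2 + 1/(T - 121) = -2 + 1/(-121 + T))
I(a) = -8 + a**(3/2) (I(a) = -8 + a*sqrt(a) = -8 + a**(3/2))
G(u, s) = 9 + s*u (G(u, s) = 9 + u*s = 9 + s*u)
A = 29/5 - 58*sqrt(58) (A = (243 - 2*116)/(-121 + 116) - (-8 + (57 + 1)**(3/2)) = (243 - 232)/(-5) - (-8 + 58**(3/2)) = -1/5*11 - (-8 + 58*sqrt(58)) = -11/5 + (8 - 58*sqrt(58)) = 29/5 - 58*sqrt(58) ≈ -435.92)
(G(-66, 152) + A) + 1810 = ((9 + 152*(-66)) + (29/5 - 58*sqrt(58))) + 1810 = ((9 - 10032) + (29/5 - 58*sqrt(58))) + 1810 = (-10023 + (29/5 - 58*sqrt(58))) + 1810 = (-50086/5 - 58*sqrt(58)) + 1810 = -41036/5 - 58*sqrt(58)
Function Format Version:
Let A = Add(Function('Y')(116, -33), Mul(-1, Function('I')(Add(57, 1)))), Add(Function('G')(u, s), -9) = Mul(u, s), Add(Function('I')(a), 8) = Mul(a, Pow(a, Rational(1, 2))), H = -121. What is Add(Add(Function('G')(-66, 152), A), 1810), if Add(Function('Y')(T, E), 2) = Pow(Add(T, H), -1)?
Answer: Add(Rational(-41036, 5), Mul(-58, Pow(58, Rational(1, 2)))) ≈ -8648.9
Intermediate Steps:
Function('Y')(T, E) = Add(-2, Pow(Add(-121, T), -1)) (Function('Y')(T, E) = Add(-2, Pow(Add(T, -121), -1)) = Add(-2, Pow(Add(-121, T), -1)))
Function('I')(a) = Add(-8, Pow(a, Rational(3, 2))) (Function('I')(a) = Add(-8, Mul(a, Pow(a, Rational(1, 2)))) = Add(-8, Pow(a, Rational(3, 2))))
Function('G')(u, s) = Add(9, Mul(s, u)) (Function('G')(u, s) = Add(9, Mul(u, s)) = Add(9, Mul(s, u)))
A = Add(Rational(29, 5), Mul(-58, Pow(58, Rational(1, 2)))) (A = Add(Mul(Pow(Add(-121, 116), -1), Add(243, Mul(-2, 116))), Mul(-1, Add(-8, Pow(Add(57, 1), Rational(3, 2))))) = Add(Mul(Pow(-5, -1), Add(243, -232)), Mul(-1, Add(-8, Pow(58, Rational(3, 2))))) = Add(Mul(Rational(-1, 5), 11), Mul(-1, Add(-8, Mul(58, Pow(58, Rational(1, 2)))))) = Add(Rational(-11, 5), Add(8, Mul(-58, Pow(58, Rational(1, 2))))) = Add(Rational(29, 5), Mul(-58, Pow(58, Rational(1, 2)))) ≈ -435.92)
Add(Add(Function('G')(-66, 152), A), 1810) = Add(Add(Add(9, Mul(152, -66)), Add(Rational(29, 5), Mul(-58, Pow(58, Rational(1, 2))))), 1810) = Add(Add(Add(9, -10032), Add(Rational(29, 5), Mul(-58, Pow(58, Rational(1, 2))))), 1810) = Add(Add(-10023, Add(Rational(29, 5), Mul(-58, Pow(58, Rational(1, 2))))), 1810) = Add(Add(Rational(-50086, 5), Mul(-58, Pow(58, Rational(1, 2)))), 1810) = Add(Rational(-41036, 5), Mul(-58, Pow(58, Rational(1, 2))))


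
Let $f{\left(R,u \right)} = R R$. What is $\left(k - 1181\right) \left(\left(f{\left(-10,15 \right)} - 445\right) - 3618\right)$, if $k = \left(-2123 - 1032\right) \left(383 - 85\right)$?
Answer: $3730653273$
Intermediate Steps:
$f{\left(R,u \right)} = R^{2}$
$k = -940190$ ($k = \left(-3155\right) 298 = -940190$)
$\left(k - 1181\right) \left(\left(f{\left(-10,15 \right)} - 445\right) - 3618\right) = \left(-940190 - 1181\right) \left(\left(\left(-10\right)^{2} - 445\right) - 3618\right) = - 941371 \left(\left(100 - 445\right) - 3618\right) = - 941371 \left(-345 - 3618\right) = \left(-941371\right) \left(-3963\right) = 3730653273$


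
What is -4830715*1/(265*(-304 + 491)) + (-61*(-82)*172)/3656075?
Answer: -81948009287/842682775 ≈ -97.247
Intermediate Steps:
-4830715*1/(265*(-304 + 491)) + (-61*(-82)*172)/3656075 = -4830715/(265*187) + (5002*172)*(1/3656075) = -4830715/49555 + 860344*(1/3656075) = -4830715*1/49555 + 20008/85025 = -966143/9911 + 20008/85025 = -81948009287/842682775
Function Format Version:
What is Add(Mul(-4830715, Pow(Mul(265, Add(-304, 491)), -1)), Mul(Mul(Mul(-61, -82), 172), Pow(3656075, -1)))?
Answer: Rational(-81948009287, 842682775) ≈ -97.247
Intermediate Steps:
Add(Mul(-4830715, Pow(Mul(265, Add(-304, 491)), -1)), Mul(Mul(Mul(-61, -82), 172), Pow(3656075, -1))) = Add(Mul(-4830715, Pow(Mul(265, 187), -1)), Mul(Mul(5002, 172), Rational(1, 3656075))) = Add(Mul(-4830715, Pow(49555, -1)), Mul(860344, Rational(1, 3656075))) = Add(Mul(-4830715, Rational(1, 49555)), Rational(20008, 85025)) = Add(Rational(-966143, 9911), Rational(20008, 85025)) = Rational(-81948009287, 842682775)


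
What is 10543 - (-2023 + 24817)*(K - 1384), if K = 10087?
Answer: -198365639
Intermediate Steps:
10543 - (-2023 + 24817)*(K - 1384) = 10543 - (-2023 + 24817)*(10087 - 1384) = 10543 - 22794*8703 = 10543 - 1*198376182 = 10543 - 198376182 = -198365639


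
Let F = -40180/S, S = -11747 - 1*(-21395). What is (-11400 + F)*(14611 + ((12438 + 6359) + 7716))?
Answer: -94265957815/201 ≈ -4.6898e+8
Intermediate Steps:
S = 9648 (S = -11747 + 21395 = 9648)
F = -10045/2412 (F = -40180/9648 = -40180*1/9648 = -10045/2412 ≈ -4.1646)
(-11400 + F)*(14611 + ((12438 + 6359) + 7716)) = (-11400 - 10045/2412)*(14611 + ((12438 + 6359) + 7716)) = -27506845*(14611 + (18797 + 7716))/2412 = -27506845*(14611 + 26513)/2412 = -27506845/2412*41124 = -94265957815/201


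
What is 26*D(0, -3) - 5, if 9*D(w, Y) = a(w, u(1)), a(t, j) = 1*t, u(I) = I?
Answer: -5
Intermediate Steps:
a(t, j) = t
D(w, Y) = w/9
26*D(0, -3) - 5 = 26*((1/9)*0) - 5 = 26*0 - 5 = 0 - 5 = -5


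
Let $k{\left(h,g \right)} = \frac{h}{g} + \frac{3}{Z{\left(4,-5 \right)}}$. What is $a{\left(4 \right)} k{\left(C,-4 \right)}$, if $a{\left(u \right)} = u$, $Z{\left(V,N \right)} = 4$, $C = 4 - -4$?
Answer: $-5$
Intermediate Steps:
$C = 8$ ($C = 4 + 4 = 8$)
$k{\left(h,g \right)} = \frac{3}{4} + \frac{h}{g}$ ($k{\left(h,g \right)} = \frac{h}{g} + \frac{3}{4} = \frac{3}{4} + \frac{h}{g}$)
$a{\left(4 \right)} k{\left(C,-4 \right)} = 4 \left(\frac{3}{4} + \frac{8}{-4}\right) = 4 \left(\frac{3}{4} + 8 \left(- \frac{1}{4}\right)\right) = 4 \left(\frac{3}{4} - 2\right) = 4 \left(- \frac{5}{4}\right) = -5$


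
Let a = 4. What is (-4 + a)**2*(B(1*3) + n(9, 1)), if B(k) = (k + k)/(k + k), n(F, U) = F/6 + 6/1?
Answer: 0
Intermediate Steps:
n(F, U) = 6 + F/6 (n(F, U) = F*(1/6) + 6*1 = F/6 + 6 = 6 + F/6)
B(k) = 1 (B(k) = (2*k)/((2*k)) = (2*k)*(1/(2*k)) = 1)
(-4 + a)**2*(B(1*3) + n(9, 1)) = (-4 + 4)**2*(1 + (6 + (1/6)*9)) = 0**2*(1 + (6 + 3/2)) = 0*(1 + 15/2) = 0*(17/2) = 0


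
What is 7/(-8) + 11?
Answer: 81/8 ≈ 10.125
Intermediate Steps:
7/(-8) + 11 = 7*(-⅛) + 11 = -7/8 + 11 = 81/8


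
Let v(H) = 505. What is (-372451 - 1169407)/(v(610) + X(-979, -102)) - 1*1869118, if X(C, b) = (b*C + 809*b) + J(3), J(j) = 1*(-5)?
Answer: -16673303489/8920 ≈ -1.8692e+6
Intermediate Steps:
J(j) = -5
X(C, b) = -5 + 809*b + C*b (X(C, b) = (b*C + 809*b) - 5 = (C*b + 809*b) - 5 = (809*b + C*b) - 5 = -5 + 809*b + C*b)
(-372451 - 1169407)/(v(610) + X(-979, -102)) - 1*1869118 = (-372451 - 1169407)/(505 + (-5 + 809*(-102) - 979*(-102))) - 1*1869118 = -1541858/(505 + (-5 - 82518 + 99858)) - 1869118 = -1541858/(505 + 17335) - 1869118 = -1541858/17840 - 1869118 = -1541858*1/17840 - 1869118 = -770929/8920 - 1869118 = -16673303489/8920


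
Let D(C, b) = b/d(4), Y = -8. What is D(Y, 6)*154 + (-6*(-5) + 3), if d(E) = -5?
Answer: -759/5 ≈ -151.80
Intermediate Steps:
D(C, b) = -b/5 (D(C, b) = b/(-5) = b*(-1/5) = -b/5)
D(Y, 6)*154 + (-6*(-5) + 3) = -1/5*6*154 + (-6*(-5) + 3) = -6/5*154 + (30 + 3) = -924/5 + 33 = -759/5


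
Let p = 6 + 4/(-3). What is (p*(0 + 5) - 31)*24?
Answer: -184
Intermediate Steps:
p = 14/3 (p = 6 + 4*(-⅓) = 6 - 4/3 = 14/3 ≈ 4.6667)
(p*(0 + 5) - 31)*24 = (14*(0 + 5)/3 - 31)*24 = ((14/3)*5 - 31)*24 = (70/3 - 31)*24 = -23/3*24 = -184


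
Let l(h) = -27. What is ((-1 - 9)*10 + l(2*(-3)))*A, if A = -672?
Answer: 85344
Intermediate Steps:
((-1 - 9)*10 + l(2*(-3)))*A = ((-1 - 9)*10 - 27)*(-672) = (-10*10 - 27)*(-672) = (-100 - 27)*(-672) = -127*(-672) = 85344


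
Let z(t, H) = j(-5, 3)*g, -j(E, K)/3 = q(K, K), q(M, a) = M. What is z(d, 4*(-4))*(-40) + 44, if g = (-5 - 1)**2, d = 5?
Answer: 13004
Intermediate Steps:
j(E, K) = -3*K
g = 36 (g = (-6)**2 = 36)
z(t, H) = -324 (z(t, H) = -3*3*36 = -9*36 = -324)
z(d, 4*(-4))*(-40) + 44 = -324*(-40) + 44 = 12960 + 44 = 13004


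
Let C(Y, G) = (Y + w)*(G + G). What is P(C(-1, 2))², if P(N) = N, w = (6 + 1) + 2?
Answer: 1024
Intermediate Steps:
w = 9 (w = 7 + 2 = 9)
C(Y, G) = 2*G*(9 + Y) (C(Y, G) = (Y + 9)*(G + G) = (9 + Y)*(2*G) = 2*G*(9 + Y))
P(C(-1, 2))² = (2*2*(9 - 1))² = (2*2*8)² = 32² = 1024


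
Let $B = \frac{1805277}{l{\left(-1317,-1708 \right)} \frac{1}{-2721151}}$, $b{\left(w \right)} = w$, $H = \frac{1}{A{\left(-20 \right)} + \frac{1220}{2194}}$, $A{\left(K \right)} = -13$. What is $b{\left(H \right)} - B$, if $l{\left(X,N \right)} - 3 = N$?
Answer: $- \frac{554211569148122}{192355} \approx -2.8812 \cdot 10^{9}$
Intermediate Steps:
$l{\left(X,N \right)} = 3 + N$
$H = - \frac{1097}{13651}$ ($H = \frac{1}{-13 + \frac{1220}{2194}} = \frac{1}{-13 + 1220 \cdot \frac{1}{2194}} = \frac{1}{-13 + \frac{610}{1097}} = \frac{1}{- \frac{13651}{1097}} = - \frac{1097}{13651} \approx -0.08036$)
$B = \frac{4912431313827}{1705}$ ($B = \frac{1805277}{\left(3 - 1708\right) \frac{1}{-2721151}} = \frac{1805277}{\left(-1705\right) \left(- \frac{1}{2721151}\right)} = \frac{1805277}{\frac{1705}{2721151}} = 1805277 \cdot \frac{2721151}{1705} = \frac{4912431313827}{1705} \approx 2.8812 \cdot 10^{9}$)
$b{\left(H \right)} - B = - \frac{1097}{13651} - \frac{4912431313827}{1705} = - \frac{554211569148122}{192355}$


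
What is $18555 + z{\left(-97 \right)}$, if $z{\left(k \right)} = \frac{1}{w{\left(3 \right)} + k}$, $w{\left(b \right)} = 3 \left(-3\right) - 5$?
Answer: $\frac{2059604}{111} \approx 18555.0$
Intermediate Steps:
$w{\left(b \right)} = -14$ ($w{\left(b \right)} = -9 - 5 = -14$)
$z{\left(k \right)} = \frac{1}{-14 + k}$
$18555 + z{\left(-97 \right)} = 18555 + \frac{1}{-14 - 97} = 18555 + \frac{1}{-111} = 18555 - \frac{1}{111} = \frac{2059604}{111}$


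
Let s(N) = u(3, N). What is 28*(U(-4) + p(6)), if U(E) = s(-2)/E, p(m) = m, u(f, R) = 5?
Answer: 133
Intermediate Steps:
s(N) = 5
U(E) = 5/E
28*(U(-4) + p(6)) = 28*(5/(-4) + 6) = 28*(5*(-¼) + 6) = 28*(-5/4 + 6) = 28*(19/4) = 133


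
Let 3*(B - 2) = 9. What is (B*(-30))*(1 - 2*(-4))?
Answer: -1350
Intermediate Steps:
B = 5 (B = 2 + (1/3)*9 = 2 + 3 = 5)
(B*(-30))*(1 - 2*(-4)) = (5*(-30))*(1 - 2*(-4)) = -150*(1 + 8) = -150*9 = -1350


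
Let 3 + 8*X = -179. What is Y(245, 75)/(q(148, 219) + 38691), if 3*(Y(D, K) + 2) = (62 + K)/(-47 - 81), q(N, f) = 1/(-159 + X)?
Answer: -657935/10801287552 ≈ -6.0913e-5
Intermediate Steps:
X = -91/4 (X = -3/8 + (⅛)*(-179) = -3/8 - 179/8 = -91/4 ≈ -22.750)
q(N, f) = -4/727 (q(N, f) = 1/(-159 - 91/4) = 1/(-727/4) = -4/727)
Y(D, K) = -415/192 - K/384 (Y(D, K) = -2 + ((62 + K)/(-47 - 81))/3 = -2 + ((62 + K)/(-128))/3 = -2 + ((62 + K)*(-1/128))/3 = -2 + (-31/64 - K/128)/3 = -2 + (-31/192 - K/384) = -415/192 - K/384)
Y(245, 75)/(q(148, 219) + 38691) = (-415/192 - 1/384*75)/(-4/727 + 38691) = (-415/192 - 25/128)/(28128353/727) = -905/384*727/28128353 = -657935/10801287552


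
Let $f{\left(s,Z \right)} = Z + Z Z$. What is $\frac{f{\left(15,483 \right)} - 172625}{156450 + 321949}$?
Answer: $\frac{61147}{478399} \approx 0.12782$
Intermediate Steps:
$f{\left(s,Z \right)} = Z + Z^{2}$
$\frac{f{\left(15,483 \right)} - 172625}{156450 + 321949} = \frac{483 \left(1 + 483\right) - 172625}{156450 + 321949} = \frac{483 \cdot 484 - 172625}{478399} = \left(233772 - 172625\right) \frac{1}{478399} = 61147 \cdot \frac{1}{478399} = \frac{61147}{478399}$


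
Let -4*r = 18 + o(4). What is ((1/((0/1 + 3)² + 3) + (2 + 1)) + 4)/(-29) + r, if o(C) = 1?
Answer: -869/174 ≈ -4.9943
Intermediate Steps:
r = -19/4 (r = -(18 + 1)/4 = -¼*19 = -19/4 ≈ -4.7500)
((1/((0/1 + 3)² + 3) + (2 + 1)) + 4)/(-29) + r = ((1/((0/1 + 3)² + 3) + (2 + 1)) + 4)/(-29) - 19/4 = ((1/((0*1 + 3)² + 3) + 3) + 4)*(-1/29) - 19/4 = ((1/((0 + 3)² + 3) + 3) + 4)*(-1/29) - 19/4 = ((1/(3² + 3) + 3) + 4)*(-1/29) - 19/4 = ((1/(9 + 3) + 3) + 4)*(-1/29) - 19/4 = ((1/12 + 3) + 4)*(-1/29) - 19/4 = (37/12 + 4)*(-1/29) - 19/4 = (85/12)*(-1/29) - 19/4 = -85/348 - 19/4 = -869/174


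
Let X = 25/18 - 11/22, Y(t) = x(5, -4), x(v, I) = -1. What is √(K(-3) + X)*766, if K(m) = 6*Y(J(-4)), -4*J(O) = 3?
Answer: 766*I*√46/3 ≈ 1731.8*I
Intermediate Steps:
J(O) = -¾ (J(O) = -¼*3 = -¾)
Y(t) = -1
K(m) = -6 (K(m) = 6*(-1) = -6)
X = 8/9 (X = 25*(1/18) - 11*1/22 = 25/18 - ½ = 8/9 ≈ 0.88889)
√(K(-3) + X)*766 = √(-6 + 8/9)*766 = √(-46/9)*766 = (I*√46/3)*766 = 766*I*√46/3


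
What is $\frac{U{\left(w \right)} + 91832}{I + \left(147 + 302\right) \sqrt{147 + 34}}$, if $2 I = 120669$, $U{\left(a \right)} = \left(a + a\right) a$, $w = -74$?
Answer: $\frac{24805684992}{14415048437} - \frac{184600064 \sqrt{181}}{14415048437} \approx 1.5485$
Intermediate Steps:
$U{\left(a \right)} = 2 a^{2}$ ($U{\left(a \right)} = 2 a a = 2 a^{2}$)
$I = \frac{120669}{2}$ ($I = \frac{1}{2} \cdot 120669 = \frac{120669}{2} \approx 60335.0$)
$\frac{U{\left(w \right)} + 91832}{I + \left(147 + 302\right) \sqrt{147 + 34}} = \frac{2 \left(-74\right)^{2} + 91832}{\frac{120669}{2} + \left(147 + 302\right) \sqrt{147 + 34}} = \frac{2 \cdot 5476 + 91832}{\frac{120669}{2} + 449 \sqrt{181}} = \frac{10952 + 91832}{\frac{120669}{2} + 449 \sqrt{181}} = \frac{102784}{\frac{120669}{2} + 449 \sqrt{181}}$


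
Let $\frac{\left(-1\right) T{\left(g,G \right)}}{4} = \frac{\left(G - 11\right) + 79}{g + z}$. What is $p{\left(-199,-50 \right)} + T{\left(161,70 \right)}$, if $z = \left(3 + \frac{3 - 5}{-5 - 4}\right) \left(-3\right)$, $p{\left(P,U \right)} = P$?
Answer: $- \frac{46001}{227} \approx -202.65$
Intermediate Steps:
$z = - \frac{29}{3}$ ($z = \left(3 - \frac{2}{-9}\right) \left(-3\right) = \left(3 - - \frac{2}{9}\right) \left(-3\right) = \left(3 + \frac{2}{9}\right) \left(-3\right) = \frac{29}{9} \left(-3\right) = - \frac{29}{3} \approx -9.6667$)
$T{\left(g,G \right)} = - \frac{4 \left(68 + G\right)}{- \frac{29}{3} + g}$ ($T{\left(g,G \right)} = - 4 \frac{\left(G - 11\right) + 79}{g - \frac{29}{3}} = - 4 \frac{\left(G - 11\right) + 79}{- \frac{29}{3} + g} = - 4 \frac{\left(-11 + G\right) + 79}{- \frac{29}{3} + g} = - 4 \frac{68 + G}{- \frac{29}{3} + g} = - \frac{4 \left(68 + G\right)}{- \frac{29}{3} + g}$)
$p{\left(-199,-50 \right)} + T{\left(161,70 \right)} = -199 + \frac{12 \left(-68 - 70\right)}{-29 + 3 \cdot 161} = -199 + \frac{12 \left(-68 - 70\right)}{-29 + 483} = -199 + 12 \cdot \frac{1}{454} \left(-138\right) = -199 - \frac{828}{227} = - \frac{46001}{227}$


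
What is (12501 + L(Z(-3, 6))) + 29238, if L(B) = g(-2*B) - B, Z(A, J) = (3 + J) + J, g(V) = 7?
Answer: 41731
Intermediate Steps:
Z(A, J) = 3 + 2*J
L(B) = 7 - B
(12501 + L(Z(-3, 6))) + 29238 = (12501 + (7 - (3 + 2*6))) + 29238 = (12501 + (7 - (3 + 12))) + 29238 = (12501 + (7 - 1*15)) + 29238 = (12501 + (7 - 15)) + 29238 = (12501 - 8) + 29238 = 12493 + 29238 = 41731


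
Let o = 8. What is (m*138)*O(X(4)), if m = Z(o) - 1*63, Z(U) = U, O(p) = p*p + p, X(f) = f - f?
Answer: 0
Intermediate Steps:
X(f) = 0
O(p) = p + p² (O(p) = p² + p = p + p²)
m = -55 (m = 8 - 1*63 = 8 - 63 = -55)
(m*138)*O(X(4)) = (-55*138)*(0*(1 + 0)) = -0 = -7590*0 = 0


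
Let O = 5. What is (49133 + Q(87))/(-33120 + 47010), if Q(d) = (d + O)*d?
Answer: 57137/13890 ≈ 4.1135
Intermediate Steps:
Q(d) = d*(5 + d) (Q(d) = (d + 5)*d = (5 + d)*d = d*(5 + d))
(49133 + Q(87))/(-33120 + 47010) = (49133 + 87*(5 + 87))/(-33120 + 47010) = (49133 + 87*92)/13890 = (49133 + 8004)*(1/13890) = 57137*(1/13890) = 57137/13890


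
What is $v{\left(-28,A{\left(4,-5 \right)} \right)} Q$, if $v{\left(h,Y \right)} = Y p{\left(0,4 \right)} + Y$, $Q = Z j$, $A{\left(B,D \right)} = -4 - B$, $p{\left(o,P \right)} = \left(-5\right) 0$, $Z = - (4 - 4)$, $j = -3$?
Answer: $0$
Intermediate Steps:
$Z = 0$ ($Z = \left(-1\right) 0 = 0$)
$p{\left(o,P \right)} = 0$
$Q = 0$ ($Q = 0 \left(-3\right) = 0$)
$v{\left(h,Y \right)} = Y$ ($v{\left(h,Y \right)} = Y 0 + Y = 0 + Y = Y$)
$v{\left(-28,A{\left(4,-5 \right)} \right)} Q = \left(-4 - 4\right) 0 = \left(-8\right) 0 = 0$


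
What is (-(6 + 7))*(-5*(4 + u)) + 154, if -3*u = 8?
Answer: 722/3 ≈ 240.67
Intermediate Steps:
u = -8/3 (u = -1/3*8 = -8/3 ≈ -2.6667)
(-(6 + 7))*(-5*(4 + u)) + 154 = (-(6 + 7))*(-5*(4 - 8/3)) + 154 = (-1*13)*(-5*4/3) + 154 = -13*(-20/3) + 154 = 260/3 + 154 = 722/3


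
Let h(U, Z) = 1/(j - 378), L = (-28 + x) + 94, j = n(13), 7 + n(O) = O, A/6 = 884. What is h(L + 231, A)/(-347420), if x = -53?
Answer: 1/129240240 ≈ 7.7375e-9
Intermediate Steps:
A = 5304 (A = 6*884 = 5304)
n(O) = -7 + O
j = 6 (j = -7 + 13 = 6)
L = 13 (L = (-28 - 53) + 94 = -81 + 94 = 13)
h(U, Z) = -1/372 (h(U, Z) = 1/(6 - 378) = 1/(-372) = -1/372)
h(L + 231, A)/(-347420) = -1/372/(-347420) = -1/372*(-1/347420) = 1/129240240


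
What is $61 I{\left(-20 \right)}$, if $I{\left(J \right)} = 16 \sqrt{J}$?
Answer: $1952 i \sqrt{5} \approx 4364.8 i$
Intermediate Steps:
$61 I{\left(-20 \right)} = 61 \cdot 16 \sqrt{-20} = 61 \cdot 16 \cdot 2 i \sqrt{5} = 61 \cdot 32 i \sqrt{5} = 1952 i \sqrt{5}$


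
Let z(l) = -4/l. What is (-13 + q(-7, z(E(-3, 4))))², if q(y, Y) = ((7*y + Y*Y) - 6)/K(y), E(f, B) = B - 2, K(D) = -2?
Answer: 625/4 ≈ 156.25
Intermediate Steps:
E(f, B) = -2 + B
q(y, Y) = 3 - 7*y/2 - Y²/2 (q(y, Y) = ((7*y + Y*Y) - 6)/(-2) = ((7*y + Y²) - 6)*(-½) = ((Y² + 7*y) - 6)*(-½) = (-6 + Y² + 7*y)*(-½) = 3 - 7*y/2 - Y²/2)
(-13 + q(-7, z(E(-3, 4))))² = (-13 + (3 - 7/2*(-7) - 16/(-2 + 4)²/2))² = (-13 + (3 + 49/2 - (-4/2)²/2))² = (-13 + (3 + 49/2 - (-4*½)²/2))² = (-13 + (3 + 49/2 - ½*(-2)²))² = (-13 + (3 + 49/2 - ½*4))² = (-13 + (3 + 49/2 - 2))² = (-13 + 51/2)² = (25/2)² = 625/4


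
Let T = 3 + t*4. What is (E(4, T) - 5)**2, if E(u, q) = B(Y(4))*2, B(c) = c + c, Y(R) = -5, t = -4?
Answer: 625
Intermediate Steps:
B(c) = 2*c
T = -13 (T = 3 - 4*4 = 3 - 16 = -13)
E(u, q) = -20 (E(u, q) = (2*(-5))*2 = -10*2 = -20)
(E(4, T) - 5)**2 = (-20 - 5)**2 = (-25)**2 = 625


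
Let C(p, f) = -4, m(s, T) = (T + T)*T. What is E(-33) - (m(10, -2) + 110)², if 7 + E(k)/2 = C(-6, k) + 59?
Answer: -13828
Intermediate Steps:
m(s, T) = 2*T² (m(s, T) = (2*T)*T = 2*T²)
E(k) = 96 (E(k) = -14 + 2*(-4 + 59) = -14 + 2*55 = -14 + 110 = 96)
E(-33) - (m(10, -2) + 110)² = 96 - (2*(-2)² + 110)² = 96 - (2*4 + 110)² = 96 - (8 + 110)² = 96 - 1*118² = 96 - 1*13924 = 96 - 13924 = -13828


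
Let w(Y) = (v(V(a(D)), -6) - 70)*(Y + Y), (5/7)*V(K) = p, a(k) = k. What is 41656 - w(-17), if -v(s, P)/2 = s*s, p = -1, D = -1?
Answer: 978568/25 ≈ 39143.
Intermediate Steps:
V(K) = -7/5 (V(K) = (7/5)*(-1) = -7/5)
v(s, P) = -2*s**2 (v(s, P) = -2*s*s = -2*s**2)
w(Y) = -3696*Y/25 (w(Y) = (-2*(-7/5)**2 - 70)*(Y + Y) = (-2*49/25 - 70)*(2*Y) = (-98/25 - 70)*(2*Y) = -3696*Y/25)
41656 - w(-17) = 41656 - (-3696)*(-17)/25 = 41656 - 1*62832/25 = 41656 - 62832/25 = 978568/25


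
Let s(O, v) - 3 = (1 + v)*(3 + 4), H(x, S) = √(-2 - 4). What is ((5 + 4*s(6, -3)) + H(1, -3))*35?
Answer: -1365 + 35*I*√6 ≈ -1365.0 + 85.732*I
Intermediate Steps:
H(x, S) = I*√6 (H(x, S) = √(-6) = I*√6)
s(O, v) = 10 + 7*v (s(O, v) = 3 + (1 + v)*(3 + 4) = 3 + (1 + v)*7 = 3 + (7 + 7*v) = 10 + 7*v)
((5 + 4*s(6, -3)) + H(1, -3))*35 = ((5 + 4*(10 + 7*(-3))) + I*√6)*35 = ((5 + 4*(10 - 21)) + I*√6)*35 = ((5 + 4*(-11)) + I*√6)*35 = ((5 - 44) + I*√6)*35 = (-39 + I*√6)*35 = -1365 + 35*I*√6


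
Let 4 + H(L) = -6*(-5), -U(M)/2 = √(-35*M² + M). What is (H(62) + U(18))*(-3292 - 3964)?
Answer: -188656 + 43536*I*√1258 ≈ -1.8866e+5 + 1.5441e+6*I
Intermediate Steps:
U(M) = -2*√(M - 35*M²) (U(M) = -2*√(-35*M² + M) = -2*√(M - 35*M²))
H(L) = 26 (H(L) = -4 - 6*(-5) = -4 + 30 = 26)
(H(62) + U(18))*(-3292 - 3964) = (26 - 2*3*I*√2*√(-1 + 35*18))*(-3292 - 3964) = (26 - 2*3*I*√2*√(-1 + 630))*(-7256) = (26 - 2*3*I*√1258)*(-7256) = (26 - 6*I*√1258)*(-7256) = -188656 + 43536*I*√1258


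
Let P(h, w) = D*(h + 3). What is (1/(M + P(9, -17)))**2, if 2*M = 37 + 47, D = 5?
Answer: 1/10404 ≈ 9.6117e-5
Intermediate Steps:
P(h, w) = 15 + 5*h (P(h, w) = 5*(h + 3) = 5*(3 + h) = 15 + 5*h)
M = 42 (M = (37 + 47)/2 = (1/2)*84 = 42)
(1/(M + P(9, -17)))**2 = (1/(42 + (15 + 5*9)))**2 = (1/(42 + (15 + 45)))**2 = (1/(42 + 60))**2 = (1/102)**2 = 1/10404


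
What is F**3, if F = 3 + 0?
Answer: 27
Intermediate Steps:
F = 3
F**3 = 3**3 = 27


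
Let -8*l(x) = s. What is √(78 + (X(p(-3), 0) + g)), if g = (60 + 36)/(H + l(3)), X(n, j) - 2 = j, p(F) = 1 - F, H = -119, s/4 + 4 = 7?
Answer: 4*√287513/241 ≈ 8.8996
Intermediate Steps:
s = 12 (s = -16 + 4*7 = -16 + 28 = 12)
l(x) = -3/2 (l(x) = -⅛*12 = -3/2)
X(n, j) = 2 + j
g = -192/241 (g = (60 + 36)/(-119 - 3/2) = 96/(-241/2) = 96*(-2/241) = -192/241 ≈ -0.79668)
√(78 + (X(p(-3), 0) + g)) = √(78 + ((2 + 0) - 192/241)) = √(78 + (2 - 192/241)) = √(78 + 290/241) = √(19088/241) = 4*√287513/241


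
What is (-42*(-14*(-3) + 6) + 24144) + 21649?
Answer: 43777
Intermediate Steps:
(-42*(-14*(-3) + 6) + 24144) + 21649 = (-42*(42 + 6) + 24144) + 21649 = (-42*48 + 24144) + 21649 = (-2016 + 24144) + 21649 = 22128 + 21649 = 43777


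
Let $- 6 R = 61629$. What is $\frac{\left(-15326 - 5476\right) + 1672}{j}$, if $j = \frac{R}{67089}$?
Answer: $\frac{2566825140}{20543} \approx 1.2495 \cdot 10^{5}$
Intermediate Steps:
$R = - \frac{20543}{2}$ ($R = \left(- \frac{1}{6}\right) 61629 = - \frac{20543}{2} \approx -10272.0$)
$j = - \frac{20543}{134178}$ ($j = - \frac{20543}{2 \cdot 67089} = \left(- \frac{20543}{2}\right) \frac{1}{67089} = - \frac{20543}{134178} \approx -0.1531$)
$\frac{\left(-15326 - 5476\right) + 1672}{j} = \frac{\left(-15326 - 5476\right) + 1672}{- \frac{20543}{134178}} = \left(-20802 + 1672\right) \left(- \frac{134178}{20543}\right) = \left(-19130\right) \left(- \frac{134178}{20543}\right) = \frac{2566825140}{20543}$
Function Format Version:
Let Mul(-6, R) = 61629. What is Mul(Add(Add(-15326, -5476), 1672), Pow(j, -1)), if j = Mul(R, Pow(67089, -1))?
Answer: Rational(2566825140, 20543) ≈ 1.2495e+5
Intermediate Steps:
R = Rational(-20543, 2) (R = Mul(Rational(-1, 6), 61629) = Rational(-20543, 2) ≈ -10272.)
j = Rational(-20543, 134178) (j = Mul(Rational(-20543, 2), Pow(67089, -1)) = Mul(Rational(-20543, 2), Rational(1, 67089)) = Rational(-20543, 134178) ≈ -0.15310)
Mul(Add(Add(-15326, -5476), 1672), Pow(j, -1)) = Mul(Add(Add(-15326, -5476), 1672), Pow(Rational(-20543, 134178), -1)) = Mul(Add(-20802, 1672), Rational(-134178, 20543)) = Mul(-19130, Rational(-134178, 20543)) = Rational(2566825140, 20543)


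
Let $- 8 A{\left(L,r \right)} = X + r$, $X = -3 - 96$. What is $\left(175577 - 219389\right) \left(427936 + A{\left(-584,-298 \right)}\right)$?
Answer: $- \frac{37501812405}{2} \approx -1.8751 \cdot 10^{10}$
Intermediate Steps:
$X = -99$
$A{\left(L,r \right)} = \frac{99}{8} - \frac{r}{8}$ ($A{\left(L,r \right)} = - \frac{-99 + r}{8} = \frac{99}{8} - \frac{r}{8}$)
$\left(175577 - 219389\right) \left(427936 + A{\left(-584,-298 \right)}\right) = \left(175577 - 219389\right) \left(427936 + \left(\frac{99}{8} - - \frac{149}{4}\right)\right) = - 43812 \left(427936 + \left(\frac{99}{8} + \frac{149}{4}\right)\right) = - 43812 \left(427936 + \frac{397}{8}\right) = \left(-43812\right) \frac{3423885}{8} = - \frac{37501812405}{2}$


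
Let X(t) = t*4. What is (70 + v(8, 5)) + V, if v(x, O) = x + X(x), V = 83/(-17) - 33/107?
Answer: 190648/1819 ≈ 104.81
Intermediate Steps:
X(t) = 4*t
V = -9442/1819 (V = 83*(-1/17) - 33*1/107 = -83/17 - 33/107 = -9442/1819 ≈ -5.1908)
v(x, O) = 5*x (v(x, O) = x + 4*x = 5*x)
(70 + v(8, 5)) + V = (70 + 5*8) - 9442/1819 = (70 + 40) - 9442/1819 = 110 - 9442/1819 = 190648/1819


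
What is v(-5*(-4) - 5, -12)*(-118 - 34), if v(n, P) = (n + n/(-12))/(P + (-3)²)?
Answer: 2090/3 ≈ 696.67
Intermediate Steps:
v(n, P) = 11*n/(12*(9 + P)) (v(n, P) = (n + n*(-1/12))/(P + 9) = (n - n/12)/(9 + P) = (11*n/12)/(9 + P) = 11*n/(12*(9 + P)))
v(-5*(-4) - 5, -12)*(-118 - 34) = (11*(-5*(-4) - 5)/(12*(9 - 12)))*(-118 - 34) = ((11/12)*(20 - 5)/(-3))*(-152) = ((11/12)*15*(-⅓))*(-152) = -55/12*(-152) = 2090/3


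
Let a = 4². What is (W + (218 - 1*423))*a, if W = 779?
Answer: 9184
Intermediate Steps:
a = 16
(W + (218 - 1*423))*a = (779 + (218 - 1*423))*16 = (779 + (218 - 423))*16 = (779 - 205)*16 = 574*16 = 9184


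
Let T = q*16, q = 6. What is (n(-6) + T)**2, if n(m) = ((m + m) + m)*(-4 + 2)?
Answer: 17424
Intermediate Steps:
n(m) = -6*m (n(m) = (2*m + m)*(-2) = (3*m)*(-2) = -6*m)
T = 96 (T = 6*16 = 96)
(n(-6) + T)**2 = (-6*(-6) + 96)**2 = (36 + 96)**2 = 132**2 = 17424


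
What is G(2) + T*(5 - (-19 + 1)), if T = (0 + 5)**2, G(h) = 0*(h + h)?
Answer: 575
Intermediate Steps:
G(h) = 0 (G(h) = 0*(2*h) = 0)
T = 25 (T = 5**2 = 25)
G(2) + T*(5 - (-19 + 1)) = 0 + 25*(5 - (-19 + 1)) = 0 + 25*(5 - 1*(-18)) = 0 + 25*(5 + 18) = 0 + 25*23 = 0 + 575 = 575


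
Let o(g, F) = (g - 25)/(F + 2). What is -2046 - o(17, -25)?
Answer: -47066/23 ≈ -2046.3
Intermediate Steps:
o(g, F) = (-25 + g)/(2 + F)
-2046 - o(17, -25) = -2046 - (-25 + 17)/(2 - 25) = -2046 - (-8)/(-23) = -2046 - (-1)*(-8)/23 = -2046 - 1*8/23 = -2046 - 8/23 = -47066/23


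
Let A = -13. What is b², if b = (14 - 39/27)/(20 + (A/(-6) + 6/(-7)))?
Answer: 2502724/7209225 ≈ 0.34716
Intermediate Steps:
b = 1582/2685 (b = (14 - 39/27)/(20 + (-13/(-6) + 6/(-7))) = (14 - 39*1/27)/(20 + (-13*(-⅙) + 6*(-⅐))) = (14 - 13/9)/(20 + (13/6 - 6/7)) = 113/(9*(20 + 55/42)) = 113/(9*(895/42)) = (113/9)*(42/895) = 1582/2685 ≈ 0.58920)
b² = (1582/2685)² = 2502724/7209225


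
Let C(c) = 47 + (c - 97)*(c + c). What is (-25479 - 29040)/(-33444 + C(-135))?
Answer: -54519/29243 ≈ -1.8643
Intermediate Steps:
C(c) = 47 + 2*c*(-97 + c) (C(c) = 47 + (-97 + c)*(2*c) = 47 + 2*c*(-97 + c))
(-25479 - 29040)/(-33444 + C(-135)) = (-25479 - 29040)/(-33444 + (47 - 194*(-135) + 2*(-135)²)) = -54519/(-33444 + (47 + 26190 + 2*18225)) = -54519/(-33444 + (47 + 26190 + 36450)) = -54519/(-33444 + 62687) = -54519/29243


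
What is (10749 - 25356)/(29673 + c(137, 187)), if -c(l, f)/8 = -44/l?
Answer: -2001159/4065553 ≈ -0.49222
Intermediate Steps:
c(l, f) = 352/l (c(l, f) = -(-352)/l = 352/l)
(10749 - 25356)/(29673 + c(137, 187)) = (10749 - 25356)/(29673 + 352/137) = -14607/(29673 + 352*(1/137)) = -14607/(29673 + 352/137) = -14607/4065553/137 = -14607*137/4065553 = -2001159/4065553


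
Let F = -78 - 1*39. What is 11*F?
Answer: -1287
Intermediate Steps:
F = -117 (F = -78 - 39 = -117)
11*F = 11*(-117) = -1287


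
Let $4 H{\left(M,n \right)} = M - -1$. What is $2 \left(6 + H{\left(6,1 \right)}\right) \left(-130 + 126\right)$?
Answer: $-62$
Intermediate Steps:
$H{\left(M,n \right)} = \frac{1}{4} + \frac{M}{4}$ ($H{\left(M,n \right)} = \frac{M - -1}{4} = \frac{M + 1}{4} = \frac{1 + M}{4} = \frac{1}{4} + \frac{M}{4}$)
$2 \left(6 + H{\left(6,1 \right)}\right) \left(-130 + 126\right) = 2 \left(6 + \left(\frac{1}{4} + \frac{1}{4} \cdot 6\right)\right) \left(-130 + 126\right) = 2 \left(6 + \left(\frac{1}{4} + \frac{3}{2}\right)\right) \left(-4\right) = 2 \left(6 + \frac{7}{4}\right) \left(-4\right) = 2 \cdot \frac{31}{4} \left(-4\right) = \frac{31}{2} \left(-4\right) = -62$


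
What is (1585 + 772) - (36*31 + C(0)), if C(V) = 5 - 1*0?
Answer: 1236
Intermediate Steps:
C(V) = 5 (C(V) = 5 + 0 = 5)
(1585 + 772) - (36*31 + C(0)) = (1585 + 772) - (36*31 + 5) = 2357 - (1116 + 5) = 2357 - 1*1121 = 2357 - 1121 = 1236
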